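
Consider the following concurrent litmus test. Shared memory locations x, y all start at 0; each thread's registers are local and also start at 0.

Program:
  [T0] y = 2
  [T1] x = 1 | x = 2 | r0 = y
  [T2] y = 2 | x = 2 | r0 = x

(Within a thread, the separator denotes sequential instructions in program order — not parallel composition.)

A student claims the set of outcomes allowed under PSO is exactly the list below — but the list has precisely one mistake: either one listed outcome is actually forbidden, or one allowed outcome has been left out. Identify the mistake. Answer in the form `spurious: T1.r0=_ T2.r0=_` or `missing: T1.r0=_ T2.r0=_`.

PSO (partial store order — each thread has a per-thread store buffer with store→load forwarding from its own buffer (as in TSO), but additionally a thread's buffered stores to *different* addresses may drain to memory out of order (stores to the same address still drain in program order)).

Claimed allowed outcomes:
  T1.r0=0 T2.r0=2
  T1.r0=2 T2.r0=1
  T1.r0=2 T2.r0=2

outcome vector order: (T1.r0,T2.r0)
[PSO] allowed = {01 02 21 22}
PSO∖claimed = {01}

missing: T1.r0=0 T2.r0=1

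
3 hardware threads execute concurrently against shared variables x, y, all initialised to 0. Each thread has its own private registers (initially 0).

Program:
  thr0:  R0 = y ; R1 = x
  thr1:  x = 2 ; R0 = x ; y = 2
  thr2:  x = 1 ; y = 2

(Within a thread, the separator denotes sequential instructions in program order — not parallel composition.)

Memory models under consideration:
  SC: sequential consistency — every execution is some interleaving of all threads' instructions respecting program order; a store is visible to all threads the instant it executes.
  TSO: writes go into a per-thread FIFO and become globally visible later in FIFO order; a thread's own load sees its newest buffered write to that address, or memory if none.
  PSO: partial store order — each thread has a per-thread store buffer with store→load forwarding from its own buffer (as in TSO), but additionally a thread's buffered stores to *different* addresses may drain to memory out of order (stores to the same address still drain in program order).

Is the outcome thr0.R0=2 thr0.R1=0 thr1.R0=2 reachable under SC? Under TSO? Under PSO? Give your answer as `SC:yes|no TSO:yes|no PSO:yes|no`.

outcome vector order: (thr0.R0,thr0.R1,thr1.R0)
[SC] allowed = {(0,0,1) (0,0,2) (0,1,1) (0,1,2) (0,2,1) (0,2,2) (2,1,1) (2,1,2) (2,2,2)}
[TSO] allowed = {(0,0,1) (0,0,2) (0,1,1) (0,1,2) (0,2,1) (0,2,2) (2,1,1) (2,1,2) (2,2,2)}
[PSO] allowed = {(0,0,1) (0,0,2) (0,1,1) (0,1,2) (0,2,1) (0,2,2) (2,0,1) (2,0,2) (2,1,1) (2,1,2) (2,2,1) (2,2,2)}
target (2,0,2) ∈ {PSO}

SC:no TSO:no PSO:yes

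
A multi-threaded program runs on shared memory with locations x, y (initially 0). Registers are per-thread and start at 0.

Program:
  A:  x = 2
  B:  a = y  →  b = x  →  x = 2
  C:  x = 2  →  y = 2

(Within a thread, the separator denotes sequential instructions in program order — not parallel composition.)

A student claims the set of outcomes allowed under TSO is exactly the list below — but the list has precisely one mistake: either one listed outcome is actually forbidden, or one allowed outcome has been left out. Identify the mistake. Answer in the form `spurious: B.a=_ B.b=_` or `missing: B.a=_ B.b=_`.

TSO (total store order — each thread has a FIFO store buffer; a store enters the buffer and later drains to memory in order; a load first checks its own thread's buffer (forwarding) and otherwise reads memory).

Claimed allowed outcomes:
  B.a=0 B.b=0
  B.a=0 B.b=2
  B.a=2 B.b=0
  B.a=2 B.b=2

outcome vector order: (B.a,B.b)
TSO (3): 0/0, 0/2, 2/2
claimed∖TSO = {2/0}

spurious: B.a=2 B.b=0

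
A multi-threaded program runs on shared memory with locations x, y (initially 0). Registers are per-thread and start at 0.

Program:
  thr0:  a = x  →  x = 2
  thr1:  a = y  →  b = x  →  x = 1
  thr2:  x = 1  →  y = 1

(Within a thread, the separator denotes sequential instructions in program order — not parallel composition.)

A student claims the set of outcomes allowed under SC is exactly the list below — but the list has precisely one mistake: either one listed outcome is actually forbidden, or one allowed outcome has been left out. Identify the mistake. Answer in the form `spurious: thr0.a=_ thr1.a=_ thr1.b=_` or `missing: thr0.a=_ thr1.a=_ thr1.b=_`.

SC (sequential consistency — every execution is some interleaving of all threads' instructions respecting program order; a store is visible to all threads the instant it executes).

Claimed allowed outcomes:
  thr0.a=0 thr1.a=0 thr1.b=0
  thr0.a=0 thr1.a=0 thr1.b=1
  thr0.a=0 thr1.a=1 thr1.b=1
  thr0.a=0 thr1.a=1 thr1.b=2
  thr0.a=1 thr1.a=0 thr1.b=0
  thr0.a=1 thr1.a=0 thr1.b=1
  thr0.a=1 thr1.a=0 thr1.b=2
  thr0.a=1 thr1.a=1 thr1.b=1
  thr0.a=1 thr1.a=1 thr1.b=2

missing: thr0.a=0 thr1.a=0 thr1.b=2

outcome vector order: (thr0.a,thr1.a,thr1.b)
under SC → <0 0 0>; <0 0 1>; <0 0 2>; <0 1 1>; <0 1 2>; <1 0 0>; <1 0 1>; <1 0 2>; <1 1 1>; <1 1 2>
SC∖claimed = {<0 0 2>}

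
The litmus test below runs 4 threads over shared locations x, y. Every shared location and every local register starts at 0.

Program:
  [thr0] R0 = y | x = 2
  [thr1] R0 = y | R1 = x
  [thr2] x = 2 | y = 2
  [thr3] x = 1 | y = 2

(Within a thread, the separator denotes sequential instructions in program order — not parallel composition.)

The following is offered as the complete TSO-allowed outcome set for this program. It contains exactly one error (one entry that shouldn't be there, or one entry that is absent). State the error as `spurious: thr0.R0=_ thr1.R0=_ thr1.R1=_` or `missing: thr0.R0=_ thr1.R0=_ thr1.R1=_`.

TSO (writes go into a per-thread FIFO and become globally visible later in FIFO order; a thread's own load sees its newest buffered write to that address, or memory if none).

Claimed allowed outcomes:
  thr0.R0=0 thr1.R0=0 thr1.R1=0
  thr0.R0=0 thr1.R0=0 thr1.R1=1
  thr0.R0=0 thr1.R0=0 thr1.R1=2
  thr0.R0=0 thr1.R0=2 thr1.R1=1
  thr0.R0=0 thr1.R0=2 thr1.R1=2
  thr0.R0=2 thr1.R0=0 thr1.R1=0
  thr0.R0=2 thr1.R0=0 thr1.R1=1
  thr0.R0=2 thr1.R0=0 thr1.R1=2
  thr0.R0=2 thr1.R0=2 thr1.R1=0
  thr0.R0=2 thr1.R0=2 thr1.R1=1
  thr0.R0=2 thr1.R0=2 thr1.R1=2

spurious: thr0.R0=2 thr1.R0=2 thr1.R1=0

outcome vector order: (thr0.R0,thr1.R0,thr1.R1)
TSO: 10 outcomes — {<0 0 0>; <0 0 1>; <0 0 2>; <0 2 1>; <0 2 2>; <2 0 0>; <2 0 1>; <2 0 2>; <2 2 1>; <2 2 2>}
claimed∖TSO = {<2 2 0>}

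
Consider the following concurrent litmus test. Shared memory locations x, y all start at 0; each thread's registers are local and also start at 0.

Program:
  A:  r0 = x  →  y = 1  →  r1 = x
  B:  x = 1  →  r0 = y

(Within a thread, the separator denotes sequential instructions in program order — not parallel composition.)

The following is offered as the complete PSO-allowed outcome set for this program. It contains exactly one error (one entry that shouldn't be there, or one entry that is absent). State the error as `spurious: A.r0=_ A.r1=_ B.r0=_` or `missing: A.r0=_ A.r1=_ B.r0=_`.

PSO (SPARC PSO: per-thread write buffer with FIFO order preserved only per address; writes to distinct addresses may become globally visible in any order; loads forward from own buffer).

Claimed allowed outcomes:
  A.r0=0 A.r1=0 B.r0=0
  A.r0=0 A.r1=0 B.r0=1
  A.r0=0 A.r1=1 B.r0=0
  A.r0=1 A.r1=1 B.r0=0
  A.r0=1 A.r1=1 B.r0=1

missing: A.r0=0 A.r1=1 B.r0=1

outcome vector order: (A.r0,A.r1,B.r0)
under PSO → (0,0,0) (0,0,1) (0,1,0) (0,1,1) (1,1,0) (1,1,1)
PSO∖claimed = {(0,1,1)}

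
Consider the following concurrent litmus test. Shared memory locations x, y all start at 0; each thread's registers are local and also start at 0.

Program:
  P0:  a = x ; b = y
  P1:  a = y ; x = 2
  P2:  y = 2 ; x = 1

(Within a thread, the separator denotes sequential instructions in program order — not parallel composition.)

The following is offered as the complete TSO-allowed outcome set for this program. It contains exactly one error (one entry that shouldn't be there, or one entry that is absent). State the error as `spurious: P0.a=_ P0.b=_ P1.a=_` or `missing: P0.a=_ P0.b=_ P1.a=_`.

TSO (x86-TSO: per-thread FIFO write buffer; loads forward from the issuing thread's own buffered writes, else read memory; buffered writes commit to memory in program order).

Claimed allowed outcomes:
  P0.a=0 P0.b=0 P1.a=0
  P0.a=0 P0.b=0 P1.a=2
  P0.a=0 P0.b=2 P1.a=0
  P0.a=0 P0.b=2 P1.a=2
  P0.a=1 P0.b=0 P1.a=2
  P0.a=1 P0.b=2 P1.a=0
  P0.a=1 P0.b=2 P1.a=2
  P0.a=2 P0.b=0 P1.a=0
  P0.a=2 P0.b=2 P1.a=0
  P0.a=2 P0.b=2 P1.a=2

spurious: P0.a=1 P0.b=0 P1.a=2

outcome vector order: (P0.a,P0.b,P1.a)
under TSO → 000, 002, 020, 022, 120, 122, 200, 220, 222
claimed∖TSO = {102}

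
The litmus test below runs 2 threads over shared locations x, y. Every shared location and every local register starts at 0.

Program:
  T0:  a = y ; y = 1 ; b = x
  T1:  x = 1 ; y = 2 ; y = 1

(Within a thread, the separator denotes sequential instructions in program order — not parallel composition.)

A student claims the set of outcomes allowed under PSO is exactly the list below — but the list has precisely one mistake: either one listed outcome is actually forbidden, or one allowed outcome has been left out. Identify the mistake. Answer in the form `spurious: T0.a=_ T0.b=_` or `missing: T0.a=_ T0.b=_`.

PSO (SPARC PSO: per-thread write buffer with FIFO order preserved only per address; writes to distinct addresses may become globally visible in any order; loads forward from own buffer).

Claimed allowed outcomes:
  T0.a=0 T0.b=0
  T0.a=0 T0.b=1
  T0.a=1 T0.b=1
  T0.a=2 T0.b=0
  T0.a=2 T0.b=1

outcome vector order: (T0.a,T0.b)
PSO: 6 outcomes — {<0 0>, <0 1>, <1 0>, <1 1>, <2 0>, <2 1>}
PSO∖claimed = {<1 0>}

missing: T0.a=1 T0.b=0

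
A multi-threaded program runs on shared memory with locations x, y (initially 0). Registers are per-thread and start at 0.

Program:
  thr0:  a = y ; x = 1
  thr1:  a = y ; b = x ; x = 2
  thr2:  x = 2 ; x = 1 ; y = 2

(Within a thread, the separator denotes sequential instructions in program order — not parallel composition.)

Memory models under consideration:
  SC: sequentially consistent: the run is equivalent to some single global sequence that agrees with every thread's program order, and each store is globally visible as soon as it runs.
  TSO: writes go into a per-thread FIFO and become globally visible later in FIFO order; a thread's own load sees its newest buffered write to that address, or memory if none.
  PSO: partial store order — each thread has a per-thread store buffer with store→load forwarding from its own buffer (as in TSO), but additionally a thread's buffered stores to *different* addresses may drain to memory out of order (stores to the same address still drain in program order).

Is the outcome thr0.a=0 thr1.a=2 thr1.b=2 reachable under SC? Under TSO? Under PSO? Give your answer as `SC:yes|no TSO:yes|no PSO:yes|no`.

outcome vector order: (thr0.a,thr1.a,thr1.b)
[SC] allowed = {0/0/0; 0/0/1; 0/0/2; 0/2/1; 2/0/0; 2/0/1; 2/0/2; 2/2/1}
[TSO] allowed = {0/0/0; 0/0/1; 0/0/2; 0/2/1; 2/0/0; 2/0/1; 2/0/2; 2/2/1}
[PSO] allowed = {0/0/0; 0/0/1; 0/0/2; 0/2/0; 0/2/1; 0/2/2; 2/0/0; 2/0/1; 2/0/2; 2/2/0; 2/2/1; 2/2/2}
target 0/2/2 ∈ {PSO}

SC:no TSO:no PSO:yes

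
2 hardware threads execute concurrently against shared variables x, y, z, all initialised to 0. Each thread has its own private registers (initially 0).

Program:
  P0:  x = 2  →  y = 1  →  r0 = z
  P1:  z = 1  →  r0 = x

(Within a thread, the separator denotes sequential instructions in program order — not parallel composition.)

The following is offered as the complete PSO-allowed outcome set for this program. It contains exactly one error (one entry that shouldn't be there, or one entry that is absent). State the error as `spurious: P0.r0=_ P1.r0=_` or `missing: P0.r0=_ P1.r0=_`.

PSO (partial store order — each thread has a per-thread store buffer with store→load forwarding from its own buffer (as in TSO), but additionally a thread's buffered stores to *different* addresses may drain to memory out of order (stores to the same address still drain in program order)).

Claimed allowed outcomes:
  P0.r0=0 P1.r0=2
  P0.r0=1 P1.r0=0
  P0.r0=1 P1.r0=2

outcome vector order: (P0.r0,P1.r0)
under PSO → 0/0 0/2 1/0 1/2
PSO∖claimed = {0/0}

missing: P0.r0=0 P1.r0=0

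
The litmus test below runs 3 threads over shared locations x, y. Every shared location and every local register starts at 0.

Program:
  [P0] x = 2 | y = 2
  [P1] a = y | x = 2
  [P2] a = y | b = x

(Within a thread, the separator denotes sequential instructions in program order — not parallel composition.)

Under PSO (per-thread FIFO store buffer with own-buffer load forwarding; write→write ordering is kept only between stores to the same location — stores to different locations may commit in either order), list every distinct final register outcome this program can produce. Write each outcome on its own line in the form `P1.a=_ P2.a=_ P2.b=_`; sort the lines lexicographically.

outcome vector order: (P1.a,P2.a,P2.b)
|PSO outcomes| = 8

P1.a=0 P2.a=0 P2.b=0
P1.a=0 P2.a=0 P2.b=2
P1.a=0 P2.a=2 P2.b=0
P1.a=0 P2.a=2 P2.b=2
P1.a=2 P2.a=0 P2.b=0
P1.a=2 P2.a=0 P2.b=2
P1.a=2 P2.a=2 P2.b=0
P1.a=2 P2.a=2 P2.b=2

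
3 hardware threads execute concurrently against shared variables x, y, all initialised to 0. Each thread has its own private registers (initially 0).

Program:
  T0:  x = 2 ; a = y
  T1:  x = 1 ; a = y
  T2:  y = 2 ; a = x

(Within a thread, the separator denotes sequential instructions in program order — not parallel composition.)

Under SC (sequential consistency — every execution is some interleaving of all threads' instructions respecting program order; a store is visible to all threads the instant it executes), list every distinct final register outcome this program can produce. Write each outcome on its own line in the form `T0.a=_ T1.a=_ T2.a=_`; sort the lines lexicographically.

T0.a=0 T1.a=0 T2.a=1
T0.a=0 T1.a=0 T2.a=2
T0.a=0 T1.a=2 T2.a=1
T0.a=0 T1.a=2 T2.a=2
T0.a=2 T1.a=0 T2.a=1
T0.a=2 T1.a=0 T2.a=2
T0.a=2 T1.a=2 T2.a=0
T0.a=2 T1.a=2 T2.a=1
T0.a=2 T1.a=2 T2.a=2

outcome vector order: (T0.a,T1.a,T2.a)
|SC outcomes| = 9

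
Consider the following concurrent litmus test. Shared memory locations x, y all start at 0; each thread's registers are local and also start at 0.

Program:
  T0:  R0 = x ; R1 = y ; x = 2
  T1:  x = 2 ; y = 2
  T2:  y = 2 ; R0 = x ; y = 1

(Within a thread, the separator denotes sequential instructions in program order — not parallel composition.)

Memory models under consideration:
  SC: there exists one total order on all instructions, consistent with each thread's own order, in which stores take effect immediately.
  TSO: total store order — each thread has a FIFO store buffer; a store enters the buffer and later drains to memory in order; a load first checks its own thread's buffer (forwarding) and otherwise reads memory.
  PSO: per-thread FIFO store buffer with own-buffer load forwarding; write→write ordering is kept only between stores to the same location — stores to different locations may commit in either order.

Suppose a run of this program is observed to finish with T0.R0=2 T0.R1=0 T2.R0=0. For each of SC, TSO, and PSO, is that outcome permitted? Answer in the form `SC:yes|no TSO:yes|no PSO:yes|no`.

outcome vector order: (T0.R0,T0.R1,T2.R0)
[SC] allowed = {<0 0 0>, <0 0 2>, <0 1 0>, <0 1 2>, <0 2 0>, <0 2 2>, <2 0 2>, <2 1 0>, <2 1 2>, <2 2 0>, <2 2 2>}
[TSO] allowed = {<0 0 0>, <0 0 2>, <0 1 0>, <0 1 2>, <0 2 0>, <0 2 2>, <2 0 0>, <2 0 2>, <2 1 0>, <2 1 2>, <2 2 0>, <2 2 2>}
[PSO] allowed = {<0 0 0>, <0 0 2>, <0 1 0>, <0 1 2>, <0 2 0>, <0 2 2>, <2 0 0>, <2 0 2>, <2 1 0>, <2 1 2>, <2 2 0>, <2 2 2>}
target <2 0 0> ∈ {TSO,PSO}

SC:no TSO:yes PSO:yes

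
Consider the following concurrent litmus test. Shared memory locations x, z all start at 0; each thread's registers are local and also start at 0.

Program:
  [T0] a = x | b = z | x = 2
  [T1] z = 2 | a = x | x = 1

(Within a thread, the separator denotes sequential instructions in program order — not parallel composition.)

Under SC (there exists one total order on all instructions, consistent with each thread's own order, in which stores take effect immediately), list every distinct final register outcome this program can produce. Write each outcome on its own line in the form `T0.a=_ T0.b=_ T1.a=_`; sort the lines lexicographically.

outcome vector order: (T0.a,T0.b,T1.a)
|SC outcomes| = 5

T0.a=0 T0.b=0 T1.a=0
T0.a=0 T0.b=0 T1.a=2
T0.a=0 T0.b=2 T1.a=0
T0.a=0 T0.b=2 T1.a=2
T0.a=1 T0.b=2 T1.a=0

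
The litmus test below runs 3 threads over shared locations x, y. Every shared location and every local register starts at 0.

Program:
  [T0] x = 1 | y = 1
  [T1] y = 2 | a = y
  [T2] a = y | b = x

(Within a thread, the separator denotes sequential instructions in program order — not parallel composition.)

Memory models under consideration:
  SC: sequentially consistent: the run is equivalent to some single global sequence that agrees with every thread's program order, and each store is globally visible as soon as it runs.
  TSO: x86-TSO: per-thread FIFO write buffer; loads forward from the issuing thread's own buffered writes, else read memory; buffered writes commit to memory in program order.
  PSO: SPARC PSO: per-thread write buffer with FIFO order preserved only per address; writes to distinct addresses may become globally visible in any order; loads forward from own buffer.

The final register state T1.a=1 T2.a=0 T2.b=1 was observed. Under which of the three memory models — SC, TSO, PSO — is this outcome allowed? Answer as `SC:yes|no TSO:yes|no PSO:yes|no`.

SC:yes TSO:yes PSO:yes

outcome vector order: (T1.a,T2.a,T2.b)
SC (10): 1/0/0; 1/0/1; 1/1/1; 1/2/0; 1/2/1; 2/0/0; 2/0/1; 2/1/1; 2/2/0; 2/2/1
TSO (10): 1/0/0; 1/0/1; 1/1/1; 1/2/0; 1/2/1; 2/0/0; 2/0/1; 2/1/1; 2/2/0; 2/2/1
PSO (12): 1/0/0; 1/0/1; 1/1/0; 1/1/1; 1/2/0; 1/2/1; 2/0/0; 2/0/1; 2/1/0; 2/1/1; 2/2/0; 2/2/1
target 1/0/1 ∈ {SC,TSO,PSO}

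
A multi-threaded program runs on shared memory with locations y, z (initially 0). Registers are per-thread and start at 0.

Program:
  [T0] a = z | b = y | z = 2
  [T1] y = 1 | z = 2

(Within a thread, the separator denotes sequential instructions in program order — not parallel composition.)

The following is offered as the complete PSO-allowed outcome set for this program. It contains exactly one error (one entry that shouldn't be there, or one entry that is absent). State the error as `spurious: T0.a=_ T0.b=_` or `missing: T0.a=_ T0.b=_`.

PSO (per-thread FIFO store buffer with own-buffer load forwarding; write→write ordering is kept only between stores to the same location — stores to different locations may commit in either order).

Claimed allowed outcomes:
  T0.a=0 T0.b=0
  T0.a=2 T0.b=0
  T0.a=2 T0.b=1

missing: T0.a=0 T0.b=1

outcome vector order: (T0.a,T0.b)
PSO (4): 00 01 20 21
PSO∖claimed = {01}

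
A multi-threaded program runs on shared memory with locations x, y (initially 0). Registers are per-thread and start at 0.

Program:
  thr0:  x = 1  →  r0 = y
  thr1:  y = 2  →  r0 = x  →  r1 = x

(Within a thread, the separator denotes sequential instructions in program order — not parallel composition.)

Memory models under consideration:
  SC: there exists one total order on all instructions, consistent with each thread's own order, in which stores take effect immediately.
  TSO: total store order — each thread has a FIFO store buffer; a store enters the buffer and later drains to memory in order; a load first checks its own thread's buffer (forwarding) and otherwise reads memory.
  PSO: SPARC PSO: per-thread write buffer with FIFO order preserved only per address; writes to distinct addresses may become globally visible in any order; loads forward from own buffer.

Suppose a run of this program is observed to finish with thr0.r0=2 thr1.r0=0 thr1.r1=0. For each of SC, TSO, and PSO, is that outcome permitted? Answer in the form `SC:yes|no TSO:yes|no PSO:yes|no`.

SC:yes TSO:yes PSO:yes

outcome vector order: (thr0.r0,thr1.r0,thr1.r1)
under SC → (0,1,1) (2,0,0) (2,0,1) (2,1,1)
under TSO → (0,0,0) (0,0,1) (0,1,1) (2,0,0) (2,0,1) (2,1,1)
under PSO → (0,0,0) (0,0,1) (0,1,1) (2,0,0) (2,0,1) (2,1,1)
target (2,0,0) ∈ {SC,TSO,PSO}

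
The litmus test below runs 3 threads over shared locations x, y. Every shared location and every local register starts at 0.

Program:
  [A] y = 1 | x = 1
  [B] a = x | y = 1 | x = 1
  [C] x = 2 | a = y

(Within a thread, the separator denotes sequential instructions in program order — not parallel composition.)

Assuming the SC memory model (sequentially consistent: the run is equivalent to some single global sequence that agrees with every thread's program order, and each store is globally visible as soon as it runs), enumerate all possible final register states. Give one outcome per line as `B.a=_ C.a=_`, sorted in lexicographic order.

outcome vector order: (B.a,C.a)
|SC outcomes| = 6

B.a=0 C.a=0
B.a=0 C.a=1
B.a=1 C.a=0
B.a=1 C.a=1
B.a=2 C.a=0
B.a=2 C.a=1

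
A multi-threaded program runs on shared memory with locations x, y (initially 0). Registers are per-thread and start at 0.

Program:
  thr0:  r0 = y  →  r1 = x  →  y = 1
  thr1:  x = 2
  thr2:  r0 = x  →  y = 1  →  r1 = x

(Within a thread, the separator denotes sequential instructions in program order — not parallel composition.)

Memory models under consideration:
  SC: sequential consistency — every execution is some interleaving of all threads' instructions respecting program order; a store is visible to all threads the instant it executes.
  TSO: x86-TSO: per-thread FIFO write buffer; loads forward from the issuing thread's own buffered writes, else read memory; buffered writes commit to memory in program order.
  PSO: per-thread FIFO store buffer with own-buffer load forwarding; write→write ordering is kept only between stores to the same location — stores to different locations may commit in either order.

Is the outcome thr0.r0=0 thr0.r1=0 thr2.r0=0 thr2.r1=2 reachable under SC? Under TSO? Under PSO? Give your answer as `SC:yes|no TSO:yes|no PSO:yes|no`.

SC:yes TSO:yes PSO:yes

outcome vector order: (thr0.r0,thr0.r1,thr2.r0,thr2.r1)
under SC → <0 0 0 0>; <0 0 0 2>; <0 0 2 2>; <0 2 0 0>; <0 2 0 2>; <0 2 2 2>; <1 0 0 0>; <1 0 0 2>; <1 2 0 0>; <1 2 0 2>; <1 2 2 2>
under TSO → <0 0 0 0>; <0 0 0 2>; <0 0 2 2>; <0 2 0 0>; <0 2 0 2>; <0 2 2 2>; <1 0 0 0>; <1 0 0 2>; <1 2 0 0>; <1 2 0 2>; <1 2 2 2>
under PSO → <0 0 0 0>; <0 0 0 2>; <0 0 2 2>; <0 2 0 0>; <0 2 0 2>; <0 2 2 2>; <1 0 0 0>; <1 0 0 2>; <1 2 0 0>; <1 2 0 2>; <1 2 2 2>
target <0 0 0 2> ∈ {SC,TSO,PSO}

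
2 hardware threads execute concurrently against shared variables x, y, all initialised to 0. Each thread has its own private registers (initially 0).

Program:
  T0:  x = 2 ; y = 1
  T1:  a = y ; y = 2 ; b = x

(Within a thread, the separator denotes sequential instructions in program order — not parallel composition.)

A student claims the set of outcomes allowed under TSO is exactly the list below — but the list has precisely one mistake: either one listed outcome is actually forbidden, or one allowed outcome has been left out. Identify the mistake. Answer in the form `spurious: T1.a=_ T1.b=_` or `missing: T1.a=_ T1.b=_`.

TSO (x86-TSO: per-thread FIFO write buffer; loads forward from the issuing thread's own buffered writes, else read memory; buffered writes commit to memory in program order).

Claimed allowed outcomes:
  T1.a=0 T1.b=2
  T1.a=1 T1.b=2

missing: T1.a=0 T1.b=0

outcome vector order: (T1.a,T1.b)
TSO: 3 outcomes — {<0 0>, <0 2>, <1 2>}
TSO∖claimed = {<0 0>}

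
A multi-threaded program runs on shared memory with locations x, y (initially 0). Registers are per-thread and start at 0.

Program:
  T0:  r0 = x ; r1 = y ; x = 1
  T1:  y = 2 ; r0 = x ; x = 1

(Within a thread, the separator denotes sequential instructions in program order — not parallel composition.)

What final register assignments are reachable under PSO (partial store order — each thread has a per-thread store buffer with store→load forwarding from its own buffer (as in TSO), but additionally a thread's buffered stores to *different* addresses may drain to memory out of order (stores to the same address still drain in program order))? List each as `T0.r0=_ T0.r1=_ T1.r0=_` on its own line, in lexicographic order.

T0.r0=0 T0.r1=0 T1.r0=0
T0.r0=0 T0.r1=0 T1.r0=1
T0.r0=0 T0.r1=2 T1.r0=0
T0.r0=0 T0.r1=2 T1.r0=1
T0.r0=1 T0.r1=0 T1.r0=0
T0.r0=1 T0.r1=2 T1.r0=0

outcome vector order: (T0.r0,T0.r1,T1.r0)
|PSO outcomes| = 6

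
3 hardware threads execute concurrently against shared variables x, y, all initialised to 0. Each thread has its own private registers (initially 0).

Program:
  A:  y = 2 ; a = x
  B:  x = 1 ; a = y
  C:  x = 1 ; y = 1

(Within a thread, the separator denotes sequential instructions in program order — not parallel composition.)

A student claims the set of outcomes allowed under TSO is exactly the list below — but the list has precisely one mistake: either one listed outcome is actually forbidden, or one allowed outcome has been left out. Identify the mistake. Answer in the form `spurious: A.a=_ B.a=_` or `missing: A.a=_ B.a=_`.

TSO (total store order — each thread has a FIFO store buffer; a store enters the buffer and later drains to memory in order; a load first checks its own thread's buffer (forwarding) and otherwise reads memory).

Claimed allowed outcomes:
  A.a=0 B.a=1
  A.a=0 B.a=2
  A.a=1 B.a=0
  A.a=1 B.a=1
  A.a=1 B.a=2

outcome vector order: (A.a,B.a)
TSO: 6 outcomes — {0/0; 0/1; 0/2; 1/0; 1/1; 1/2}
TSO∖claimed = {0/0}

missing: A.a=0 B.a=0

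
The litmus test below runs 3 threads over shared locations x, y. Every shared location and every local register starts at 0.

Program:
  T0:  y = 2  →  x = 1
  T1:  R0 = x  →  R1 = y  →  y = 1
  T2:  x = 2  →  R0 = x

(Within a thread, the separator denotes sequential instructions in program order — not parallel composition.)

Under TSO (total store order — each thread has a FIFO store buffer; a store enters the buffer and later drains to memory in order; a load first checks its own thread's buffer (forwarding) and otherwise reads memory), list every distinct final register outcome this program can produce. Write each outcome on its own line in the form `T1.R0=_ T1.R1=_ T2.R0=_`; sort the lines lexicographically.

outcome vector order: (T1.R0,T1.R1,T2.R0)
|TSO outcomes| = 10

T1.R0=0 T1.R1=0 T2.R0=1
T1.R0=0 T1.R1=0 T2.R0=2
T1.R0=0 T1.R1=2 T2.R0=1
T1.R0=0 T1.R1=2 T2.R0=2
T1.R0=1 T1.R1=2 T2.R0=1
T1.R0=1 T1.R1=2 T2.R0=2
T1.R0=2 T1.R1=0 T2.R0=1
T1.R0=2 T1.R1=0 T2.R0=2
T1.R0=2 T1.R1=2 T2.R0=1
T1.R0=2 T1.R1=2 T2.R0=2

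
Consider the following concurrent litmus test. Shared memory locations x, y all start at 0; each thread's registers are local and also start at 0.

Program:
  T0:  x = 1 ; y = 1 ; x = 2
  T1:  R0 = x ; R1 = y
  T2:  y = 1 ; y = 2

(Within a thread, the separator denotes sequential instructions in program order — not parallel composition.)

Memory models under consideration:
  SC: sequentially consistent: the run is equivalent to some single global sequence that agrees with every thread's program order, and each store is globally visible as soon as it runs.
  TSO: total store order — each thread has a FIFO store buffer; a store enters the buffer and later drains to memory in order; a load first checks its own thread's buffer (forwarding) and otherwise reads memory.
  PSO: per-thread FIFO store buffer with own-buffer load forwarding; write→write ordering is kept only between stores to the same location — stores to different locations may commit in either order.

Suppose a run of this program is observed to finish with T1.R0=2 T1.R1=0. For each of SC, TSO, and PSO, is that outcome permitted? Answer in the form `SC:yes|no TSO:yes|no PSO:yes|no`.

SC:no TSO:no PSO:yes

outcome vector order: (T1.R0,T1.R1)
under SC → 0/0, 0/1, 0/2, 1/0, 1/1, 1/2, 2/1, 2/2
under TSO → 0/0, 0/1, 0/2, 1/0, 1/1, 1/2, 2/1, 2/2
under PSO → 0/0, 0/1, 0/2, 1/0, 1/1, 1/2, 2/0, 2/1, 2/2
target 2/0 ∈ {PSO}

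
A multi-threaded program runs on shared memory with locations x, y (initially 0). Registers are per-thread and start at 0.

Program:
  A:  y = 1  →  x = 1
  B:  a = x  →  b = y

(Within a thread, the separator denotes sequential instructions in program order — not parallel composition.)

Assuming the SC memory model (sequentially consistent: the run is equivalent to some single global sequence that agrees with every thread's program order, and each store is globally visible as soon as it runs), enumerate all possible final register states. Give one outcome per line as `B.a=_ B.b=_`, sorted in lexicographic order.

outcome vector order: (B.a,B.b)
|SC outcomes| = 3

B.a=0 B.b=0
B.a=0 B.b=1
B.a=1 B.b=1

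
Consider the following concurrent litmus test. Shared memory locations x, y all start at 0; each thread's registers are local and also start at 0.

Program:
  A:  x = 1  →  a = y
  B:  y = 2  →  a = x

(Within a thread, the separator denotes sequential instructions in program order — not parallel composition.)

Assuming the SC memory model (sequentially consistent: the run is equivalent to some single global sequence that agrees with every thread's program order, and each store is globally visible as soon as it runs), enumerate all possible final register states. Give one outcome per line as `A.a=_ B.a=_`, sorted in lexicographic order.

A.a=0 B.a=1
A.a=2 B.a=0
A.a=2 B.a=1

outcome vector order: (A.a,B.a)
|SC outcomes| = 3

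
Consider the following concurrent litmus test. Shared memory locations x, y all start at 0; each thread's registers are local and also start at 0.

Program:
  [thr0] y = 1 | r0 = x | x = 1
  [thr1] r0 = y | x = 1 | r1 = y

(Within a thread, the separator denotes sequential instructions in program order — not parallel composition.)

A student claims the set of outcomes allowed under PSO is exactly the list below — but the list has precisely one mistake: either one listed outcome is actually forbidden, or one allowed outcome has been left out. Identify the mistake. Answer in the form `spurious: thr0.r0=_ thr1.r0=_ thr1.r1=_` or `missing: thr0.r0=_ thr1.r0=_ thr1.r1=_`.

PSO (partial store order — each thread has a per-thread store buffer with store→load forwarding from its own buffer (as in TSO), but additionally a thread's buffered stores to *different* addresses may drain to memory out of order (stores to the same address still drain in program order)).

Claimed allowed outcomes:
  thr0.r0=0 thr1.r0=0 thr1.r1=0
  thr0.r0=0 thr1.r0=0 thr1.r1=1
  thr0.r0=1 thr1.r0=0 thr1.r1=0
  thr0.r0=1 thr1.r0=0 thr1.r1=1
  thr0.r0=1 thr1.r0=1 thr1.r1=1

outcome vector order: (thr0.r0,thr1.r0,thr1.r1)
[PSO] allowed = {(0,0,0); (0,0,1); (0,1,1); (1,0,0); (1,0,1); (1,1,1)}
PSO∖claimed = {(0,1,1)}

missing: thr0.r0=0 thr1.r0=1 thr1.r1=1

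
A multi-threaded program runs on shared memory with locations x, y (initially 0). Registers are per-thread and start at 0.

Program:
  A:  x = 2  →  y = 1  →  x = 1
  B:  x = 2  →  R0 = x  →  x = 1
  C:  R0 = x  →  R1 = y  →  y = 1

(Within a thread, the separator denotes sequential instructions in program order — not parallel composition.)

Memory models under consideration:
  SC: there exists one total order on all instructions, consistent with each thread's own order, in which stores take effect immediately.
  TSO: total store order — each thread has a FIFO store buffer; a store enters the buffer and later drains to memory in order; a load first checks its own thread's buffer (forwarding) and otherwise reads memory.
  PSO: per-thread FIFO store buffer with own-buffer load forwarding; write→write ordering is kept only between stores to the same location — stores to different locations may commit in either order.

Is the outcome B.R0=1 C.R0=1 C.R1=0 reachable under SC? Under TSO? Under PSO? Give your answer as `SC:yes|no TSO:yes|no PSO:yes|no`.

outcome vector order: (B.R0,C.R0,C.R1)
SC: 11 outcomes — {(1,0,0) (1,0,1) (1,1,1) (1,2,0) (1,2,1) (2,0,0) (2,0,1) (2,1,0) (2,1,1) (2,2,0) (2,2,1)}
TSO: 11 outcomes — {(1,0,0) (1,0,1) (1,1,1) (1,2,0) (1,2,1) (2,0,0) (2,0,1) (2,1,0) (2,1,1) (2,2,0) (2,2,1)}
PSO: 12 outcomes — {(1,0,0) (1,0,1) (1,1,0) (1,1,1) (1,2,0) (1,2,1) (2,0,0) (2,0,1) (2,1,0) (2,1,1) (2,2,0) (2,2,1)}
target (1,1,0) ∈ {PSO}

SC:no TSO:no PSO:yes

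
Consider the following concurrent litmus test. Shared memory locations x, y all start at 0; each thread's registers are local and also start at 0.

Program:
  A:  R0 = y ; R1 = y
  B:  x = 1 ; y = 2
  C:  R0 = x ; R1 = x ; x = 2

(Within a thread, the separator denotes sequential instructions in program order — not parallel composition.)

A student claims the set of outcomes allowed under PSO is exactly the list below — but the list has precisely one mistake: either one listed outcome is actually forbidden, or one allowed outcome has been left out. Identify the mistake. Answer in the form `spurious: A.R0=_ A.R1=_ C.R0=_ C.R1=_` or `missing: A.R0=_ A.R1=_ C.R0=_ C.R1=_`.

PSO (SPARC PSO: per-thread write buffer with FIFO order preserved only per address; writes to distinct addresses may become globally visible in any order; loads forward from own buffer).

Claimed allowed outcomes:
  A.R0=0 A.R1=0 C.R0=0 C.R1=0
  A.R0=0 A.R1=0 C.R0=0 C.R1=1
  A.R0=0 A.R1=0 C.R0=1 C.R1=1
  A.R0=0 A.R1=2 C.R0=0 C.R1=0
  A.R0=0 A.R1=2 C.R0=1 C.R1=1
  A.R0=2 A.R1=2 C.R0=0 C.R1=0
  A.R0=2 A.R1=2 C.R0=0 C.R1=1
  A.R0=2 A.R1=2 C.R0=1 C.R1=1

missing: A.R0=0 A.R1=2 C.R0=0 C.R1=1

outcome vector order: (A.R0,A.R1,C.R0,C.R1)
PSO (9): 0000, 0001, 0011, 0200, 0201, 0211, 2200, 2201, 2211
PSO∖claimed = {0201}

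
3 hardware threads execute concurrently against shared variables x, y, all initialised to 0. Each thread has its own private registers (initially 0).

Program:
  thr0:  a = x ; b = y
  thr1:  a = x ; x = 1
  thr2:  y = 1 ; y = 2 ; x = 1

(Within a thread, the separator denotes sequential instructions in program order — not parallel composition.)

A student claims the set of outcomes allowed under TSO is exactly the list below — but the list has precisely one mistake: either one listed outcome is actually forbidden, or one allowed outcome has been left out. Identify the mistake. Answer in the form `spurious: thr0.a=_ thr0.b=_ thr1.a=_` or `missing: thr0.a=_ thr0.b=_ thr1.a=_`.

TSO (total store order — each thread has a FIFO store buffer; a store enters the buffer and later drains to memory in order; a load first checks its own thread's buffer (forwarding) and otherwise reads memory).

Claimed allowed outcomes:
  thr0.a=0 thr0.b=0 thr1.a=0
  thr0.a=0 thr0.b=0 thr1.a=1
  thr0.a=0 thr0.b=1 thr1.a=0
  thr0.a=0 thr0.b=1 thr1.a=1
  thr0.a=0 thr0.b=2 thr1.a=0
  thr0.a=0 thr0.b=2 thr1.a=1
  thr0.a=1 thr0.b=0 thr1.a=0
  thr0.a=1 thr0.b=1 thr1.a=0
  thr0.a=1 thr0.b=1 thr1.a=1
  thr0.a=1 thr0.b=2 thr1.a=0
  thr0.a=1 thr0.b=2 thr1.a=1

outcome vector order: (thr0.a,thr0.b,thr1.a)
under TSO → <0 0 0>, <0 0 1>, <0 1 0>, <0 1 1>, <0 2 0>, <0 2 1>, <1 0 0>, <1 1 0>, <1 2 0>, <1 2 1>
claimed∖TSO = {<1 1 1>}

spurious: thr0.a=1 thr0.b=1 thr1.a=1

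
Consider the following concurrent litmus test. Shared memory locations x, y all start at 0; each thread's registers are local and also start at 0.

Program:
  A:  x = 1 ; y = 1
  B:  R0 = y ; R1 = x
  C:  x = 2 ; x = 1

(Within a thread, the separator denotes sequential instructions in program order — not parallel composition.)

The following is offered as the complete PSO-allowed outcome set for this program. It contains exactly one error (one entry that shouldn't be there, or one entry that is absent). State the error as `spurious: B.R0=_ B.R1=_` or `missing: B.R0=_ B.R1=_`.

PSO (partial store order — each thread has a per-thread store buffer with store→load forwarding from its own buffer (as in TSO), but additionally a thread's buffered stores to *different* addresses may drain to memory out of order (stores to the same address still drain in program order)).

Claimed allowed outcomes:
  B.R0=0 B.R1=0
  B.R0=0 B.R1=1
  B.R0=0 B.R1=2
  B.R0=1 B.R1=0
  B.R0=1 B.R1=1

missing: B.R0=1 B.R1=2

outcome vector order: (B.R0,B.R1)
PSO (6): <0 0> <0 1> <0 2> <1 0> <1 1> <1 2>
PSO∖claimed = {<1 2>}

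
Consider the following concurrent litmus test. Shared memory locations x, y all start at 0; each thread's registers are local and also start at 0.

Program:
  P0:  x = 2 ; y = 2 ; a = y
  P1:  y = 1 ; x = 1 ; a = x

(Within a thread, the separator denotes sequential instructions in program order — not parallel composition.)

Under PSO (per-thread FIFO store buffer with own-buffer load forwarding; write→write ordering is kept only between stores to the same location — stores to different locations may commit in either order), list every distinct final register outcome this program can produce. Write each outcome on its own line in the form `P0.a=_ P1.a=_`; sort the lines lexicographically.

outcome vector order: (P0.a,P1.a)
|PSO outcomes| = 4

P0.a=1 P1.a=1
P0.a=1 P1.a=2
P0.a=2 P1.a=1
P0.a=2 P1.a=2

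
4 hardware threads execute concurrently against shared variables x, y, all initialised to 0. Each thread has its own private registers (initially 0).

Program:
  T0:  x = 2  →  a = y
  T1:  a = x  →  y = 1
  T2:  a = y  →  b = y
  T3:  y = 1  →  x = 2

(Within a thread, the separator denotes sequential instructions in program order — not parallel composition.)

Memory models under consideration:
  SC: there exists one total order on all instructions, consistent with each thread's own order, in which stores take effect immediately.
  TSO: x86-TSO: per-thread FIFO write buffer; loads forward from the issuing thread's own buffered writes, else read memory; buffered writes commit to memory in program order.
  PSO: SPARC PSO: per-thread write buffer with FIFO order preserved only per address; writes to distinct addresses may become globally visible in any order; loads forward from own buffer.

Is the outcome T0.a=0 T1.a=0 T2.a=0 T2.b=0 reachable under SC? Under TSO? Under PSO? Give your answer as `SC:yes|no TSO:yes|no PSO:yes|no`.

outcome vector order: (T0.a,T1.a,T2.a,T2.b)
SC (12): <0 0 0 0>; <0 0 0 1>; <0 0 1 1>; <0 2 0 0>; <0 2 0 1>; <0 2 1 1>; <1 0 0 0>; <1 0 0 1>; <1 0 1 1>; <1 2 0 0>; <1 2 0 1>; <1 2 1 1>
TSO (12): <0 0 0 0>; <0 0 0 1>; <0 0 1 1>; <0 2 0 0>; <0 2 0 1>; <0 2 1 1>; <1 0 0 0>; <1 0 0 1>; <1 0 1 1>; <1 2 0 0>; <1 2 0 1>; <1 2 1 1>
PSO (12): <0 0 0 0>; <0 0 0 1>; <0 0 1 1>; <0 2 0 0>; <0 2 0 1>; <0 2 1 1>; <1 0 0 0>; <1 0 0 1>; <1 0 1 1>; <1 2 0 0>; <1 2 0 1>; <1 2 1 1>
target <0 0 0 0> ∈ {SC,TSO,PSO}

SC:yes TSO:yes PSO:yes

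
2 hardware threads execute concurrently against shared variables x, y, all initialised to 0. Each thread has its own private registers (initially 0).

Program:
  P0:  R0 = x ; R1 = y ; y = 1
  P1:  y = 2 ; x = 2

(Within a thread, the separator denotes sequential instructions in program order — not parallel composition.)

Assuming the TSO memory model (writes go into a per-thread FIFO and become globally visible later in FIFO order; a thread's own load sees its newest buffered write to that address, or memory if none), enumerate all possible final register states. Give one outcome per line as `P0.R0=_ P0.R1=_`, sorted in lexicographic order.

outcome vector order: (P0.R0,P0.R1)
|TSO outcomes| = 3

P0.R0=0 P0.R1=0
P0.R0=0 P0.R1=2
P0.R0=2 P0.R1=2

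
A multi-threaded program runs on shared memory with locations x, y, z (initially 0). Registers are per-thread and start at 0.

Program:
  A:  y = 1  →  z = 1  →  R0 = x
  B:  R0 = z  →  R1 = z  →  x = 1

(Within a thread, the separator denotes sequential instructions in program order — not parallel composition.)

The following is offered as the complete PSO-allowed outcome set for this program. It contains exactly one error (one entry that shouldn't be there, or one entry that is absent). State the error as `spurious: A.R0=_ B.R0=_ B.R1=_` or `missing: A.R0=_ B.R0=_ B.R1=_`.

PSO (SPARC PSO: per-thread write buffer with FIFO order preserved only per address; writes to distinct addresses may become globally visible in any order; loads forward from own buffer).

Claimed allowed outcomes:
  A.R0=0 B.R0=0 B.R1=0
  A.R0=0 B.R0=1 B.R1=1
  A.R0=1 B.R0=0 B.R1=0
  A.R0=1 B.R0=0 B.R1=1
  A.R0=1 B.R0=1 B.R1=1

outcome vector order: (A.R0,B.R0,B.R1)
PSO: 6 outcomes — {000 001 011 100 101 111}
PSO∖claimed = {001}

missing: A.R0=0 B.R0=0 B.R1=1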